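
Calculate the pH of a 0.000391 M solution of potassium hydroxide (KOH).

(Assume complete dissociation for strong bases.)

[OH⁻] = 0.000391 M for strong base. pOH = -log[OH⁻] = 3.41, pH = 14 - pOH

pH = 10.59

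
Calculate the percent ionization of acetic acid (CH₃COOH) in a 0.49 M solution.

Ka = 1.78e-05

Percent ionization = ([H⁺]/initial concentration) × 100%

Using Ka equilibrium: x² + Ka×x - Ka×C = 0. Solving: [H⁺] = 2.9444e-03. Percent = (2.9444e-03/0.49) × 100

Percent ionization = 0.601%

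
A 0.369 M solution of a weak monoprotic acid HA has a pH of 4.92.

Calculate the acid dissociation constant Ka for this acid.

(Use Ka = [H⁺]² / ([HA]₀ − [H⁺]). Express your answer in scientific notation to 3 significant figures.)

[H⁺] = 10^(−pH) = 10^(−4.92) = 1.202e-05 M. For HA ⇌ H⁺ + A⁻, Ka = [H⁺][A⁻]/[HA] = [H⁺]² / ([HA]₀ − [H⁺]) = (1.202e-05)² / (0.369 − 1.202e-05) = 3.92e-10.

K_a = 3.92e-10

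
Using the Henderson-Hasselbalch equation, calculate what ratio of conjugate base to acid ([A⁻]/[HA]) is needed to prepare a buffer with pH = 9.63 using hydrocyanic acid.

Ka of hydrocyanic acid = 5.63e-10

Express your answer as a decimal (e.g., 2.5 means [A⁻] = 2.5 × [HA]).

pKa = -log(5.63e-10) = 9.2495. pH = pKa + log([A⁻]/[HA]), so log([A⁻]/[HA]) = pH − pKa = 9.63 − 9.2495 = 0.3805. [A⁻]/[HA] = 10^(0.3805) = 2.40

[A⁻]/[HA] = 2.40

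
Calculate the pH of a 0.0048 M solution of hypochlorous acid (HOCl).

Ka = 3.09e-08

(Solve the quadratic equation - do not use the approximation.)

x² + Ka×x - Ka×C = 0. Using quadratic formula: [H⁺] = 1.2163e-05

pH = 4.91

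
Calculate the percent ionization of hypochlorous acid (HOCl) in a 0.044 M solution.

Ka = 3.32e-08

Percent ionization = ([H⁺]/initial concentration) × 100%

Using Ka equilibrium: x² + Ka×x - Ka×C = 0. Solving: [H⁺] = 3.8204e-05. Percent = (3.8204e-05/0.044) × 100

Percent ionization = 0.0868%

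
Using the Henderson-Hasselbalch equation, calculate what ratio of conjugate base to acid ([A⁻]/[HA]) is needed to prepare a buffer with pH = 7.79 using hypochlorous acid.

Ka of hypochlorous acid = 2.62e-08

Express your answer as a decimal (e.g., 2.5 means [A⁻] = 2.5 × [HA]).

pKa = -log(2.62e-08) = 7.5817. pH = pKa + log([A⁻]/[HA]), so log([A⁻]/[HA]) = pH − pKa = 7.79 − 7.5817 = 0.2083. [A⁻]/[HA] = 10^(0.2083) = 1.62

[A⁻]/[HA] = 1.62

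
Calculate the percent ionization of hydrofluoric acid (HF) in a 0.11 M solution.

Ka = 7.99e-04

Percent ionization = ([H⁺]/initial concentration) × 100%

Using Ka equilibrium: x² + Ka×x - Ka×C = 0. Solving: [H⁺] = 8.9840e-03. Percent = (8.9840e-03/0.11) × 100

Percent ionization = 8.17%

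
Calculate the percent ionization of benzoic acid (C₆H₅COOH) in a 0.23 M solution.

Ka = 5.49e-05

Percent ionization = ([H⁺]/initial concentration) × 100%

Using Ka equilibrium: x² + Ka×x - Ka×C = 0. Solving: [H⁺] = 3.5261e-03. Percent = (3.5261e-03/0.23) × 100

Percent ionization = 1.53%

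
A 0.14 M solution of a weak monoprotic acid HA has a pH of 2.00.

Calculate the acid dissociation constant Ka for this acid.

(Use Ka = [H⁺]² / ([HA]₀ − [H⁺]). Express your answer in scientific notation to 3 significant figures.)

[H⁺] = 10^(−pH) = 10^(−2.00) = 1.000e-02 M. For HA ⇌ H⁺ + A⁻, Ka = [H⁺][A⁻]/[HA] = [H⁺]² / ([HA]₀ − [H⁺]) = (1.000e-02)² / (0.14 − 1.000e-02) = 7.69e-04.

K_a = 7.69e-04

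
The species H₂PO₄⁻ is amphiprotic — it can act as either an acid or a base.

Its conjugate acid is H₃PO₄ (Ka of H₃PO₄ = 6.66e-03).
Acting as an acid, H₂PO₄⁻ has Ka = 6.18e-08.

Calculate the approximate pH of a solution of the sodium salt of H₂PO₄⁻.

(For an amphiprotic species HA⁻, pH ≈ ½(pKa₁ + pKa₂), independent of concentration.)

pKa₁ = -log(6.66e-03) = 2.18; pKa₂ = -log(6.18e-08) = 7.21. For an amphiprotic species, pH ≈ ½(pKa₁ + pKa₂) = ½(2.18 + 7.21) = 4.69.

pH = 4.69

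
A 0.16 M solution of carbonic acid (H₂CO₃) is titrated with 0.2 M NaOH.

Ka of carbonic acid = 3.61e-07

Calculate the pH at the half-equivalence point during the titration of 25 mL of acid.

At half-equivalence [HA] = [A⁻], so Henderson-Hasselbalch gives pH = pKa = -log(3.61e-07) = 6.44.

pH = pKa = 6.44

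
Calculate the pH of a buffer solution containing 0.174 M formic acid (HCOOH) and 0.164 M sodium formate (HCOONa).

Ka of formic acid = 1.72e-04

pKa = -log(1.72e-04) = 3.76. pH = pKa + log([A⁻]/[HA]) = 3.76 + log(0.164/0.174)

pH = 3.74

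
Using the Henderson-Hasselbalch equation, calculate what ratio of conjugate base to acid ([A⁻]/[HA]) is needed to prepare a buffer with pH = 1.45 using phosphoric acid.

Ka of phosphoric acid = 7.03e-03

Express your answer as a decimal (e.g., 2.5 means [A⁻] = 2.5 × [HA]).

pKa = -log(7.03e-03) = 2.1530. pH = pKa + log([A⁻]/[HA]), so log([A⁻]/[HA]) = pH − pKa = 1.45 − 2.1530 = -0.7030. [A⁻]/[HA] = 10^(-0.7030) = 0.198

[A⁻]/[HA] = 0.198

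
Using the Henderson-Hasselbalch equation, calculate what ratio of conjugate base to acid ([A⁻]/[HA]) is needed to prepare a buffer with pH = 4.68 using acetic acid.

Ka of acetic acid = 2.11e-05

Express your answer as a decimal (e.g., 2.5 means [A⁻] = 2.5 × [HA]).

pKa = -log(2.11e-05) = 4.6757. pH = pKa + log([A⁻]/[HA]), so log([A⁻]/[HA]) = pH − pKa = 4.68 − 4.6757 = 0.0043. [A⁻]/[HA] = 10^(0.0043) = 1.01

[A⁻]/[HA] = 1.01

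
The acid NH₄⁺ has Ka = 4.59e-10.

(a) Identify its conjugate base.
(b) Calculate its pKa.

(a) The conjugate base is formed by removing one H⁺ from NH₄⁺, giving NH₃. (b) pKa = -log(Ka) = -log(4.59e-10) = 9.34.

Conjugate base: NH₃; pK_a = 9.34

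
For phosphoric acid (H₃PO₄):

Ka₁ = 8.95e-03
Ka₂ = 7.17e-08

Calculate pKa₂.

pKa₂ = -log(Ka₂) = -log(7.17e-08) = 7.14.

pK_{a2} = 7.14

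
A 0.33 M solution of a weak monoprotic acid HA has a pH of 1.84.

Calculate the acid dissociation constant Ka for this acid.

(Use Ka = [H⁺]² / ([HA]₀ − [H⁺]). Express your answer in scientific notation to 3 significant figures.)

[H⁺] = 10^(−pH) = 10^(−1.84) = 1.445e-02 M. For HA ⇌ H⁺ + A⁻, Ka = [H⁺][A⁻]/[HA] = [H⁺]² / ([HA]₀ − [H⁺]) = (1.445e-02)² / (0.33 − 1.445e-02) = 6.62e-04.

K_a = 6.62e-04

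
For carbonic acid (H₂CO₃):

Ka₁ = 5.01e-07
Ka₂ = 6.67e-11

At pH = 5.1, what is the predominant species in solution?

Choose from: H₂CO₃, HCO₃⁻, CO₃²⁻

pKa₁ = 6.30, pKa₂ = 10.18. For a polyprotic acid the predominant species crosses at each pKa: below pKa_n the protonated form dominates, above it the deprotonated form does. At pH = 5.1, the predominant species is H₂CO₃.

H₂CO₃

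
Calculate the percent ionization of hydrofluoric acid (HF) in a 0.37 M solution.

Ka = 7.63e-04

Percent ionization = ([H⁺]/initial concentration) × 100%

Using Ka equilibrium: x² + Ka×x - Ka×C = 0. Solving: [H⁺] = 1.6425e-02. Percent = (1.6425e-02/0.37) × 100

Percent ionization = 4.44%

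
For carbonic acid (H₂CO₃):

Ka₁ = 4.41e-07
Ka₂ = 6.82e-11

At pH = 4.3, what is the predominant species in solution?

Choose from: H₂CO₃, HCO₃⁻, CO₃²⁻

pKa₁ = 6.36, pKa₂ = 10.17. For a polyprotic acid the predominant species crosses at each pKa: below pKa_n the protonated form dominates, above it the deprotonated form does. At pH = 4.3, the predominant species is H₂CO₃.

H₂CO₃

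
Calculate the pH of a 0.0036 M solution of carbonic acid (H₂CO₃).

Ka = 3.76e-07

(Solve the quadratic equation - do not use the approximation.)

x² + Ka×x - Ka×C = 0. Using quadratic formula: [H⁺] = 3.6604e-05

pH = 4.44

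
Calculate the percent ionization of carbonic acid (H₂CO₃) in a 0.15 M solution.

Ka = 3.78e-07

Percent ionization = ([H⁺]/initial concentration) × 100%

Using Ka equilibrium: x² + Ka×x - Ka×C = 0. Solving: [H⁺] = 2.3793e-04. Percent = (2.3793e-04/0.15) × 100

Percent ionization = 0.159%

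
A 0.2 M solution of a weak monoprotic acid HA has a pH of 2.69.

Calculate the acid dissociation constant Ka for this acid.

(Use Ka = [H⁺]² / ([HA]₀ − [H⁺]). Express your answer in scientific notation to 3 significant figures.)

[H⁺] = 10^(−pH) = 10^(−2.69) = 2.042e-03 M. For HA ⇌ H⁺ + A⁻, Ka = [H⁺][A⁻]/[HA] = [H⁺]² / ([HA]₀ − [H⁺]) = (2.042e-03)² / (0.2 − 2.042e-03) = 2.11e-05.

K_a = 2.11e-05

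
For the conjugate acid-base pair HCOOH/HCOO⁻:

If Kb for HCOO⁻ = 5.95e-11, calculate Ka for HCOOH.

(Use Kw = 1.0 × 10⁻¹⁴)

For a conjugate pair Ka × Kb = Kw, so Ka = Kw/Kb = 1.0 × 10⁻¹⁴ / 5.95e-11 = 1.68e-04.

K_a = 1.68e-04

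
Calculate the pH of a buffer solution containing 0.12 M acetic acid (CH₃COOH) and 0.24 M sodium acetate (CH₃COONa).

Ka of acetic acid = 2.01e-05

pKa = -log(2.01e-05) = 4.70. pH = pKa + log([A⁻]/[HA]) = 4.70 + log(0.24/0.12)

pH = 5.00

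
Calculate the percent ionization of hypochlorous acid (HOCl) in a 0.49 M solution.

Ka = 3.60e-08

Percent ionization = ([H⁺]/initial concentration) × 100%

Using Ka equilibrium: x² + Ka×x - Ka×C = 0. Solving: [H⁺] = 1.3280e-04. Percent = (1.3280e-04/0.49) × 100

Percent ionization = 0.0271%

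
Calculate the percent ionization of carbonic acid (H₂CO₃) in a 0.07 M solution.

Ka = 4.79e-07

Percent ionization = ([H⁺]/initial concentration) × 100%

Using Ka equilibrium: x² + Ka×x - Ka×C = 0. Solving: [H⁺] = 1.8287e-04. Percent = (1.8287e-04/0.07) × 100

Percent ionization = 0.261%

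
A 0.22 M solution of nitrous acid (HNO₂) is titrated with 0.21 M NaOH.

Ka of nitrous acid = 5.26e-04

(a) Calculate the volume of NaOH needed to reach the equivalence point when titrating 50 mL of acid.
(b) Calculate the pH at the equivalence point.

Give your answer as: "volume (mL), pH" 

moles acid = 0.22 × 50/1000 = 0.011 mol; V_base = moles/0.21 × 1000 = 52.4 mL. At equivalence only the conjugate base is present: [A⁻] = 0.011/0.102 = 1.0744e-01 M. Kb = Kw/Ka = 1.90e-11; [OH⁻] = √(Kb × [A⁻]) = 1.4292e-06; pOH = 5.84; pH = 14 - pOH = 8.16.

V = 52.4 mL, pH = 8.16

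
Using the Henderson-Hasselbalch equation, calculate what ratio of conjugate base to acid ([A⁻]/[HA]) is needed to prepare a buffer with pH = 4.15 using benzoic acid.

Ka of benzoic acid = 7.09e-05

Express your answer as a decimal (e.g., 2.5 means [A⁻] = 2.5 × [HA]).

pKa = -log(7.09e-05) = 4.1494. pH = pKa + log([A⁻]/[HA]), so log([A⁻]/[HA]) = pH − pKa = 4.15 − 4.1494 = 0.0006. [A⁻]/[HA] = 10^(0.0006) = 1.00

[A⁻]/[HA] = 1.00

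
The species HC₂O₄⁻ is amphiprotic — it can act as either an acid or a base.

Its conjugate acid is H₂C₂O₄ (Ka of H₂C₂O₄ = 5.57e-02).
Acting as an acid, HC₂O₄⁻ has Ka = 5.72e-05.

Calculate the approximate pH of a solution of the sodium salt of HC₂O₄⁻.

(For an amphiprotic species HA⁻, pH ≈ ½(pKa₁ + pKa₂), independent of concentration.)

pKa₁ = -log(5.57e-02) = 1.25; pKa₂ = -log(5.72e-05) = 4.24. For an amphiprotic species, pH ≈ ½(pKa₁ + pKa₂) = ½(1.25 + 4.24) = 2.75.

pH = 2.75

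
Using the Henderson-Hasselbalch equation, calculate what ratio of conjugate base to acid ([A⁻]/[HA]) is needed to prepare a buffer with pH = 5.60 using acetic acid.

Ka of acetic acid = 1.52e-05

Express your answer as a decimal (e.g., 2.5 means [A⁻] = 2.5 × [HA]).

pKa = -log(1.52e-05) = 4.8182. pH = pKa + log([A⁻]/[HA]), so log([A⁻]/[HA]) = pH − pKa = 5.60 − 4.8182 = 0.7818. [A⁻]/[HA] = 10^(0.7818) = 6.05

[A⁻]/[HA] = 6.05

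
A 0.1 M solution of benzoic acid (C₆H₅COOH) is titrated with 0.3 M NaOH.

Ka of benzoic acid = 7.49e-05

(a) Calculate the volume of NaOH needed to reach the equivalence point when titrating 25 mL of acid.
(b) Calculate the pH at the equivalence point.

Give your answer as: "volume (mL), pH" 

moles acid = 0.1 × 25/1000 = 0.0025 mol; V_base = moles/0.3 × 1000 = 8.3 mL. At equivalence only the conjugate base is present: [A⁻] = 0.0025/0.033 = 7.5000e-02 M. Kb = Kw/Ka = 1.34e-10; [OH⁻] = √(Kb × [A⁻]) = 3.1644e-06; pOH = 5.50; pH = 14 - pOH = 8.50.

V = 8.3 mL, pH = 8.50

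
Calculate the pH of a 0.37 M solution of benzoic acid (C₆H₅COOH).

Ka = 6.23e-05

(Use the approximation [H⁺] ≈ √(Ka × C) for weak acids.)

[H⁺] = √(Ka × C) = √(6.23e-05 × 0.37) = 4.8011e-03. pH = -log(4.8011e-03)

pH = 2.32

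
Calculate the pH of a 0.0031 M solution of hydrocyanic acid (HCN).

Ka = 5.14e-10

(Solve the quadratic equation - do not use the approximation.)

x² + Ka×x - Ka×C = 0. Using quadratic formula: [H⁺] = 1.2620e-06

pH = 5.90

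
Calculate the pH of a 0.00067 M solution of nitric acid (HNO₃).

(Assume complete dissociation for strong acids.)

[H⁺] = 0.00067 M for strong acid. pH = -log[H⁺] = -log(0.00067)

pH = 3.17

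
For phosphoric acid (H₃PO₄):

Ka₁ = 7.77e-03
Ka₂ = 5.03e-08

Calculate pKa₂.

pKa₂ = -log(Ka₂) = -log(5.03e-08) = 7.30.

pK_{a2} = 7.30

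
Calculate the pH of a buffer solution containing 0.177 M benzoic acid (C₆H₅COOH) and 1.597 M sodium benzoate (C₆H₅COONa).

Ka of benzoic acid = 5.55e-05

pKa = -log(5.55e-05) = 4.26. pH = pKa + log([A⁻]/[HA]) = 4.26 + log(1.597/0.177)

pH = 5.21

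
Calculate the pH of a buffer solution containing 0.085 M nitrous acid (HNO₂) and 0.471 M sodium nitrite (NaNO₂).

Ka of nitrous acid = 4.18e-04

pKa = -log(4.18e-04) = 3.38. pH = pKa + log([A⁻]/[HA]) = 3.38 + log(0.471/0.085)

pH = 4.12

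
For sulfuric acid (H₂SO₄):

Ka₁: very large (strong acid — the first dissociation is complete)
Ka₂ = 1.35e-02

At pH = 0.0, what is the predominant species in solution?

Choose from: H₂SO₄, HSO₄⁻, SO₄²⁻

The first dissociation is complete, so H₂SO₄ itself is never the predominant species in water; pKa₂ = -log(1.35e-02) = 1.87. For a polyprotic acid the predominant species crosses at each pKa: below pKa_n the protonated form dominates, above it the deprotonated form does. At pH = 0.0, the predominant species is HSO₄⁻.

HSO₄⁻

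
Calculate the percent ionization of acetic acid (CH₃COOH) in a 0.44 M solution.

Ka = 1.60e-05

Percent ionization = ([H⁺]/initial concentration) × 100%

Using Ka equilibrium: x² + Ka×x - Ka×C = 0. Solving: [H⁺] = 2.6453e-03. Percent = (2.6453e-03/0.44) × 100

Percent ionization = 0.601%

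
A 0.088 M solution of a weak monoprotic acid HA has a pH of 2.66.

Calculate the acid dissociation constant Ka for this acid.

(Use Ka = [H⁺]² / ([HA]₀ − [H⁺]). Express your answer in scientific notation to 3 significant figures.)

[H⁺] = 10^(−pH) = 10^(−2.66) = 2.188e-03 M. For HA ⇌ H⁺ + A⁻, Ka = [H⁺][A⁻]/[HA] = [H⁺]² / ([HA]₀ − [H⁺]) = (2.188e-03)² / (0.088 − 2.188e-03) = 5.58e-05.

K_a = 5.58e-05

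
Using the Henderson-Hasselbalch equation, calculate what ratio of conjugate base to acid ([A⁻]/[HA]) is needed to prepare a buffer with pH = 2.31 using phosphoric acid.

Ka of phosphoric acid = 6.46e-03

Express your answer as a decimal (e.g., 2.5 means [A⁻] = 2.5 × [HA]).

pKa = -log(6.46e-03) = 2.1898. pH = pKa + log([A⁻]/[HA]), so log([A⁻]/[HA]) = pH − pKa = 2.31 − 2.1898 = 0.1202. [A⁻]/[HA] = 10^(0.1202) = 1.32

[A⁻]/[HA] = 1.32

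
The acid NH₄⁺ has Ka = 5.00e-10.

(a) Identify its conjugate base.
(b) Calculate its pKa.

(a) The conjugate base is formed by removing one H⁺ from NH₄⁺, giving NH₃. (b) pKa = -log(Ka) = -log(5.00e-10) = 9.30.

Conjugate base: NH₃; pK_a = 9.30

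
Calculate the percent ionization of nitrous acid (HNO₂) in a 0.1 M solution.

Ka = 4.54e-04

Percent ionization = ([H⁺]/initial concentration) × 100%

Using Ka equilibrium: x² + Ka×x - Ka×C = 0. Solving: [H⁺] = 6.5148e-03. Percent = (6.5148e-03/0.1) × 100

Percent ionization = 6.51%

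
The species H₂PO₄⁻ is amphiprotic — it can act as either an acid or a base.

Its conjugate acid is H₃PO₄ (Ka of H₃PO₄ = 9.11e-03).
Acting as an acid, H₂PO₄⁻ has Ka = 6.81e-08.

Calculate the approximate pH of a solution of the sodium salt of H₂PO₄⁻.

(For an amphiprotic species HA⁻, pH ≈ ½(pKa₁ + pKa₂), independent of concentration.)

pKa₁ = -log(9.11e-03) = 2.04; pKa₂ = -log(6.81e-08) = 7.17. For an amphiprotic species, pH ≈ ½(pKa₁ + pKa₂) = ½(2.04 + 7.17) = 4.60.

pH = 4.60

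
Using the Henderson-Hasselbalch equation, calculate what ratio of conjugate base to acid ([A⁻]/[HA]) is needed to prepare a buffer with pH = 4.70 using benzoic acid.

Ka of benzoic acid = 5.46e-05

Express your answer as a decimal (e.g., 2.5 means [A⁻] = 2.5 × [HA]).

pKa = -log(5.46e-05) = 4.2628. pH = pKa + log([A⁻]/[HA]), so log([A⁻]/[HA]) = pH − pKa = 4.70 − 4.2628 = 0.4372. [A⁻]/[HA] = 10^(0.4372) = 2.74

[A⁻]/[HA] = 2.74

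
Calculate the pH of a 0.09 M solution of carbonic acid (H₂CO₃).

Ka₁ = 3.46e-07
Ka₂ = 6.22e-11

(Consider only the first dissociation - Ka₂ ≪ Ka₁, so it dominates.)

First dissociation dominates. From Ka₁ = [H⁺][HA⁻]/[H₂A], x² + Ka₁·x − Ka₁·C = 0 with C = 0.09 M and Ka₁ = 3.46e-07. Solving: [H⁺] = (−Ka₁ + √(Ka₁² + 4·Ka₁·C)) / 2 = 1.7629e-04 M. pH = -log(1.7629e-04) = 3.75.

pH = 3.75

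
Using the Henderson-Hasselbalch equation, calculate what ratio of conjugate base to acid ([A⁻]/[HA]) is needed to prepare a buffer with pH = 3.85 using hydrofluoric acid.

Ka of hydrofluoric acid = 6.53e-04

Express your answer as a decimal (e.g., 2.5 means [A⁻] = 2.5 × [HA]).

pKa = -log(6.53e-04) = 3.1851. pH = pKa + log([A⁻]/[HA]), so log([A⁻]/[HA]) = pH − pKa = 3.85 − 3.1851 = 0.6649. [A⁻]/[HA] = 10^(0.6649) = 4.62

[A⁻]/[HA] = 4.62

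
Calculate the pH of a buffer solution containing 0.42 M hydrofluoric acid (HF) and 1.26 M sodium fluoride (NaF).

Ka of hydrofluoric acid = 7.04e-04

pKa = -log(7.04e-04) = 3.15. pH = pKa + log([A⁻]/[HA]) = 3.15 + log(1.26/0.42)

pH = 3.63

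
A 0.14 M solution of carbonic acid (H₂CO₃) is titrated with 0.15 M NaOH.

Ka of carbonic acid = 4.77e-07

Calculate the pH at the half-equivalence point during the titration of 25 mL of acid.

At half-equivalence [HA] = [A⁻], so Henderson-Hasselbalch gives pH = pKa = -log(4.77e-07) = 6.32.

pH = pKa = 6.32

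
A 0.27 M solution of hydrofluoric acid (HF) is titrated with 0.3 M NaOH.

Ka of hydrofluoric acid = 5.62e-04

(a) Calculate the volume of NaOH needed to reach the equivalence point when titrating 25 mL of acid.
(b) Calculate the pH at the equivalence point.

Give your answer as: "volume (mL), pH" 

moles acid = 0.27 × 25/1000 = 0.00675 mol; V_base = moles/0.3 × 1000 = 22.5 mL. At equivalence only the conjugate base is present: [A⁻] = 0.00675/0.048 = 1.4211e-01 M. Kb = Kw/Ka = 1.78e-11; [OH⁻] = √(Kb × [A⁻]) = 1.5901e-06; pOH = 5.80; pH = 14 - pOH = 8.20.

V = 22.5 mL, pH = 8.20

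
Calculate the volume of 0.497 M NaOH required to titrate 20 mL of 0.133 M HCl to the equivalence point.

At equivalence: moles acid = moles base. moles HCl = 0.133 × 20/1000 = 0.00266 mol. V_base = moles / 0.497 × 1000 = 5.4 mL.

V_{base} = 5.4 mL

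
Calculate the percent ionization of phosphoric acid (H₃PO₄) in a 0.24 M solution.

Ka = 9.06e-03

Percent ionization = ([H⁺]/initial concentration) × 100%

Using Ka equilibrium: x² + Ka×x - Ka×C = 0. Solving: [H⁺] = 4.2320e-02. Percent = (4.2320e-02/0.24) × 100

Percent ionization = 17.6%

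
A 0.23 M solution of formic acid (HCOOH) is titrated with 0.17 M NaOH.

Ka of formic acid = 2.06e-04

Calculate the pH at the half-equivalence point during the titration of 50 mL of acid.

At half-equivalence [HA] = [A⁻], so Henderson-Hasselbalch gives pH = pKa = -log(2.06e-04) = 3.69.

pH = pKa = 3.69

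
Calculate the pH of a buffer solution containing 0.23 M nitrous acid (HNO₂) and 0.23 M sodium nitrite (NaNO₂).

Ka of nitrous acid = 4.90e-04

pKa = -log(4.90e-04) = 3.31. pH = pKa + log([A⁻]/[HA]) = 3.31 + log(0.23/0.23)

pH = 3.31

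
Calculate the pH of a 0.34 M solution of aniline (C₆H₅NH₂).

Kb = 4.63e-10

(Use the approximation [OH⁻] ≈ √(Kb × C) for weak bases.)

[OH⁻] = √(Kb × C) = √(4.63e-10 × 0.34) = 1.2547e-05. pOH = 4.90, pH = 14 - pOH

pH = 9.10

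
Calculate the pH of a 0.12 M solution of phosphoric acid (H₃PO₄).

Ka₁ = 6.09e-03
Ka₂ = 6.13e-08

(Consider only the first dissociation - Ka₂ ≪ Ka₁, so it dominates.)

First dissociation dominates. From Ka₁ = [H⁺][HA⁻]/[H₂A], x² + Ka₁·x − Ka₁·C = 0 with C = 0.12 M and Ka₁ = 6.09e-03. Solving: [H⁺] = (−Ka₁ + √(Ka₁² + 4·Ka₁·C)) / 2 = 2.4159e-02 M. pH = -log(2.4159e-02) = 1.62.

pH = 1.62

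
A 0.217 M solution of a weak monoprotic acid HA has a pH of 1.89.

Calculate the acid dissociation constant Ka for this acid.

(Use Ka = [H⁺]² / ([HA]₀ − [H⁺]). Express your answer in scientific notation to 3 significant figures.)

[H⁺] = 10^(−pH) = 10^(−1.89) = 1.288e-02 M. For HA ⇌ H⁺ + A⁻, Ka = [H⁺][A⁻]/[HA] = [H⁺]² / ([HA]₀ − [H⁺]) = (1.288e-02)² / (0.217 − 1.288e-02) = 8.13e-04.

K_a = 8.13e-04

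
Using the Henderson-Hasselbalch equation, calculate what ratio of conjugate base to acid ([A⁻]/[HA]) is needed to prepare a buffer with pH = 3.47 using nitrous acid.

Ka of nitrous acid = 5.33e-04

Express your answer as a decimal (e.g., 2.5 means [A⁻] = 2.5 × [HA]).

pKa = -log(5.33e-04) = 3.2733. pH = pKa + log([A⁻]/[HA]), so log([A⁻]/[HA]) = pH − pKa = 3.47 − 3.2733 = 0.1967. [A⁻]/[HA] = 10^(0.1967) = 1.57

[A⁻]/[HA] = 1.57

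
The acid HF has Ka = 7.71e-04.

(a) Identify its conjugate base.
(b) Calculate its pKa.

(a) The conjugate base is formed by removing one H⁺ from HF, giving F⁻. (b) pKa = -log(Ka) = -log(7.71e-04) = 3.11.

Conjugate base: F⁻; pK_a = 3.11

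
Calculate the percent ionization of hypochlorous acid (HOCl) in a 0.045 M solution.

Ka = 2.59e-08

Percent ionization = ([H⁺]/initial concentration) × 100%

Using Ka equilibrium: x² + Ka×x - Ka×C = 0. Solving: [H⁺] = 3.4126e-05. Percent = (3.4126e-05/0.045) × 100

Percent ionization = 0.0758%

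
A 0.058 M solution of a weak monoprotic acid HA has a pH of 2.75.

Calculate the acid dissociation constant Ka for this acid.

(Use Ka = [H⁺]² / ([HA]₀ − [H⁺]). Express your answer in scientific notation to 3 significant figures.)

[H⁺] = 10^(−pH) = 10^(−2.75) = 1.778e-03 M. For HA ⇌ H⁺ + A⁻, Ka = [H⁺][A⁻]/[HA] = [H⁺]² / ([HA]₀ − [H⁺]) = (1.778e-03)² / (0.058 − 1.778e-03) = 5.62e-05.

K_a = 5.62e-05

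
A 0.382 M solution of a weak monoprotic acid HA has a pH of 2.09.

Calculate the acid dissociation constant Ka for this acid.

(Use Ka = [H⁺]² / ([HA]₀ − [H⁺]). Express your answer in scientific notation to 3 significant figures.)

[H⁺] = 10^(−pH) = 10^(−2.09) = 8.128e-03 M. For HA ⇌ H⁺ + A⁻, Ka = [H⁺][A⁻]/[HA] = [H⁺]² / ([HA]₀ − [H⁺]) = (8.128e-03)² / (0.382 − 8.128e-03) = 1.77e-04.

K_a = 1.77e-04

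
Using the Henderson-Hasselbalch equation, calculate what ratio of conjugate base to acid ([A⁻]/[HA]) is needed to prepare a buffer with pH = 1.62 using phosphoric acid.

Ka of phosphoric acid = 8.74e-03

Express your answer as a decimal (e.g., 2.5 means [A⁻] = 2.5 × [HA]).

pKa = -log(8.74e-03) = 2.0585. pH = pKa + log([A⁻]/[HA]), so log([A⁻]/[HA]) = pH − pKa = 1.62 − 2.0585 = -0.4385. [A⁻]/[HA] = 10^(-0.4385) = 0.364

[A⁻]/[HA] = 0.364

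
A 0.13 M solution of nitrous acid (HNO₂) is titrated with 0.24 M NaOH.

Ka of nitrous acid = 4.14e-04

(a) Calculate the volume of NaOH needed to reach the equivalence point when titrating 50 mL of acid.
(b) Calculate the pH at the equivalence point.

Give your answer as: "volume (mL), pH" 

moles acid = 0.13 × 50/1000 = 0.0065 mol; V_base = moles/0.24 × 1000 = 27.1 mL. At equivalence only the conjugate base is present: [A⁻] = 0.0065/0.077 = 8.4324e-02 M. Kb = Kw/Ka = 2.42e-11; [OH⁻] = √(Kb × [A⁻]) = 1.4272e-06; pOH = 5.85; pH = 14 - pOH = 8.15.

V = 27.1 mL, pH = 8.15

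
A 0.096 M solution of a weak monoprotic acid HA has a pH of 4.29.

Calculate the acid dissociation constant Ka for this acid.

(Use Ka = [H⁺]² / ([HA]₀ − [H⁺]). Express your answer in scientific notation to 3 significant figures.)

[H⁺] = 10^(−pH) = 10^(−4.29) = 5.129e-05 M. For HA ⇌ H⁺ + A⁻, Ka = [H⁺][A⁻]/[HA] = [H⁺]² / ([HA]₀ − [H⁺]) = (5.129e-05)² / (0.096 − 5.129e-05) = 2.74e-08.

K_a = 2.74e-08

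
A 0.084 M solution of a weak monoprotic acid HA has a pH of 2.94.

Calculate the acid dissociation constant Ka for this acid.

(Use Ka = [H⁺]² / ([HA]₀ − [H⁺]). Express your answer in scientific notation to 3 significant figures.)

[H⁺] = 10^(−pH) = 10^(−2.94) = 1.148e-03 M. For HA ⇌ H⁺ + A⁻, Ka = [H⁺][A⁻]/[HA] = [H⁺]² / ([HA]₀ − [H⁺]) = (1.148e-03)² / (0.084 − 1.148e-03) = 1.59e-05.

K_a = 1.59e-05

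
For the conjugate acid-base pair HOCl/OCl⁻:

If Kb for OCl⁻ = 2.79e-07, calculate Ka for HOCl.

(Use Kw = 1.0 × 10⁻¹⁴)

For a conjugate pair Ka × Kb = Kw, so Ka = Kw/Kb = 1.0 × 10⁻¹⁴ / 2.79e-07 = 3.58e-08.

K_a = 3.58e-08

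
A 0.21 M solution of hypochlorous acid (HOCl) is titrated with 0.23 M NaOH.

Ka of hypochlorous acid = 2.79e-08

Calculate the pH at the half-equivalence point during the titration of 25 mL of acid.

At half-equivalence [HA] = [A⁻], so Henderson-Hasselbalch gives pH = pKa = -log(2.79e-08) = 7.55.

pH = pKa = 7.55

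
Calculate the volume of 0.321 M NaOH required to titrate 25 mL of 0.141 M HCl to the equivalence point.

At equivalence: moles acid = moles base. moles HCl = 0.141 × 25/1000 = 0.003525 mol. V_base = moles / 0.321 × 1000 = 11.0 mL.

V_{base} = 11.0 mL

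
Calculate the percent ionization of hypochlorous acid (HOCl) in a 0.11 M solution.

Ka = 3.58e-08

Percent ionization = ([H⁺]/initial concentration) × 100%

Using Ka equilibrium: x² + Ka×x - Ka×C = 0. Solving: [H⁺] = 6.2736e-05. Percent = (6.2736e-05/0.11) × 100

Percent ionization = 0.057%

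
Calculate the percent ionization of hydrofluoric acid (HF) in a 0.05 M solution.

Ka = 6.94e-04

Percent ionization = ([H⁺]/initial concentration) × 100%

Using Ka equilibrium: x² + Ka×x - Ka×C = 0. Solving: [H⁺] = 5.5539e-03. Percent = (5.5539e-03/0.05) × 100

Percent ionization = 11.1%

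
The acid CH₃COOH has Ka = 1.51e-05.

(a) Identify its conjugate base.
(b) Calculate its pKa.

(a) The conjugate base is formed by removing one H⁺ from CH₃COOH, giving CH₃COO⁻. (b) pKa = -log(Ka) = -log(1.51e-05) = 4.82.

Conjugate base: CH₃COO⁻; pK_a = 4.82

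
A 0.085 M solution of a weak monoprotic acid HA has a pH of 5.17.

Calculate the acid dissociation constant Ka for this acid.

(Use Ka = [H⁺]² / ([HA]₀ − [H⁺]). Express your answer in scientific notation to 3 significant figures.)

[H⁺] = 10^(−pH) = 10^(−5.17) = 6.761e-06 M. For HA ⇌ H⁺ + A⁻, Ka = [H⁺][A⁻]/[HA] = [H⁺]² / ([HA]₀ − [H⁺]) = (6.761e-06)² / (0.085 − 6.761e-06) = 5.38e-10.

K_a = 5.38e-10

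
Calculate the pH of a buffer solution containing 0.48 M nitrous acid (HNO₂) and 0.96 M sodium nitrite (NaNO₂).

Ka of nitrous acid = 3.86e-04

pKa = -log(3.86e-04) = 3.41. pH = pKa + log([A⁻]/[HA]) = 3.41 + log(0.96/0.48)

pH = 3.71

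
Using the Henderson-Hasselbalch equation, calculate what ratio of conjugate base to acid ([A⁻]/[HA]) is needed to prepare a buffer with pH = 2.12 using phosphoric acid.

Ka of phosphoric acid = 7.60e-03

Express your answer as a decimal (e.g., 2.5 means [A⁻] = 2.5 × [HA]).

pKa = -log(7.60e-03) = 2.1192. pH = pKa + log([A⁻]/[HA]), so log([A⁻]/[HA]) = pH − pKa = 2.12 − 2.1192 = 0.0008. [A⁻]/[HA] = 10^(0.0008) = 1.00

[A⁻]/[HA] = 1.00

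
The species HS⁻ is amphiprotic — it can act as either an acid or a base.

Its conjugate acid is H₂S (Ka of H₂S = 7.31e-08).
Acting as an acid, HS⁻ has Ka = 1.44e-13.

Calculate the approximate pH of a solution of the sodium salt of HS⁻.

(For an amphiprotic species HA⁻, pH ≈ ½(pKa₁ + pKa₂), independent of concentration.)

pKa₁ = -log(7.31e-08) = 7.14; pKa₂ = -log(1.44e-13) = 12.84. For an amphiprotic species, pH ≈ ½(pKa₁ + pKa₂) = ½(7.14 + 12.84) = 9.99.

pH = 9.99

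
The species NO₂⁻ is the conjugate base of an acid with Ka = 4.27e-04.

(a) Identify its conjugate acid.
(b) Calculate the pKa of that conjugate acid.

(a) The conjugate acid is formed by adding one H⁺ to NO₂⁻, giving HNO₂. (b) pKa = -log(Ka) = -log(4.27e-04) = 3.37.

Conjugate acid: HNO₂; pK_a = 3.37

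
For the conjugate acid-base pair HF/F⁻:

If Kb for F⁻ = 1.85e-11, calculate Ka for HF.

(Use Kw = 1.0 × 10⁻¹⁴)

For a conjugate pair Ka × Kb = Kw, so Ka = Kw/Kb = 1.0 × 10⁻¹⁴ / 1.85e-11 = 5.41e-04.

K_a = 5.41e-04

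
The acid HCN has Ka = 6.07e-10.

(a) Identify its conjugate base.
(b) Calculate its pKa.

(a) The conjugate base is formed by removing one H⁺ from HCN, giving CN⁻. (b) pKa = -log(Ka) = -log(6.07e-10) = 9.22.

Conjugate base: CN⁻; pK_a = 9.22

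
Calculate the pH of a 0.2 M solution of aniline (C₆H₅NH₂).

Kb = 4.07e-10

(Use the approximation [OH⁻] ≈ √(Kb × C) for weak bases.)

[OH⁻] = √(Kb × C) = √(4.07e-10 × 0.2) = 9.0222e-06. pOH = 5.04, pH = 14 - pOH

pH = 8.96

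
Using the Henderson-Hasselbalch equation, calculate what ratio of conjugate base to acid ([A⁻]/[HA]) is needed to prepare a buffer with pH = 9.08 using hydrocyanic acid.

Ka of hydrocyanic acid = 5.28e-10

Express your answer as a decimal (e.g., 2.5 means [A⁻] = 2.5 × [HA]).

pKa = -log(5.28e-10) = 9.2774. pH = pKa + log([A⁻]/[HA]), so log([A⁻]/[HA]) = pH − pKa = 9.08 − 9.2774 = -0.1974. [A⁻]/[HA] = 10^(-0.1974) = 0.635

[A⁻]/[HA] = 0.635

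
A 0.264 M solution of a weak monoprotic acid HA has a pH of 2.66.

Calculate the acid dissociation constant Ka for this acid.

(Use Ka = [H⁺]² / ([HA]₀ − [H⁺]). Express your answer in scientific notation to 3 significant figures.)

[H⁺] = 10^(−pH) = 10^(−2.66) = 2.188e-03 M. For HA ⇌ H⁺ + A⁻, Ka = [H⁺][A⁻]/[HA] = [H⁺]² / ([HA]₀ − [H⁺]) = (2.188e-03)² / (0.264 − 2.188e-03) = 1.83e-05.

K_a = 1.83e-05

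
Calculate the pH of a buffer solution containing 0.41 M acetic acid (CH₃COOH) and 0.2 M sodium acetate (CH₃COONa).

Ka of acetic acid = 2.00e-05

pKa = -log(2.00e-05) = 4.70. pH = pKa + log([A⁻]/[HA]) = 4.70 + log(0.2/0.41)

pH = 4.39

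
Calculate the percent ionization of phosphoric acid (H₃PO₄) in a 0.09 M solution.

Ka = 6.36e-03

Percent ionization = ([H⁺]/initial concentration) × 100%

Using Ka equilibrium: x² + Ka×x - Ka×C = 0. Solving: [H⁺] = 2.0955e-02. Percent = (2.0955e-02/0.09) × 100

Percent ionization = 23.3%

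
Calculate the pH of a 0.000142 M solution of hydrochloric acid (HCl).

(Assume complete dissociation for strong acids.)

[H⁺] = 0.000142 M for strong acid. pH = -log[H⁺] = -log(0.000142)

pH = 3.85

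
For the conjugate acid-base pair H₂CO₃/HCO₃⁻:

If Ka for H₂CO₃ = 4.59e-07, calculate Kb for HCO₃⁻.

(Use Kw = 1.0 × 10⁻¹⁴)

For a conjugate pair Ka × Kb = Kw, so Kb = Kw/Ka = 1.0 × 10⁻¹⁴ / 4.59e-07 = 2.18e-08.

K_b = 2.18e-08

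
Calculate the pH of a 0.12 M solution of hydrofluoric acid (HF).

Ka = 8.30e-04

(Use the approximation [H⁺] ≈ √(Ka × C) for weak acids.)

[H⁺] = √(Ka × C) = √(8.30e-04 × 0.12) = 9.9800e-03. pH = -log(9.9800e-03)

pH = 2.00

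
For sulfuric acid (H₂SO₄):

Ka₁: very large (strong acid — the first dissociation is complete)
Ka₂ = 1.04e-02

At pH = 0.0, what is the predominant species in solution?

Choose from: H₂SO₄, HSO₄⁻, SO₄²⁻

The first dissociation is complete, so H₂SO₄ itself is never the predominant species in water; pKa₂ = -log(1.04e-02) = 1.98. For a polyprotic acid the predominant species crosses at each pKa: below pKa_n the protonated form dominates, above it the deprotonated form does. At pH = 0.0, the predominant species is HSO₄⁻.

HSO₄⁻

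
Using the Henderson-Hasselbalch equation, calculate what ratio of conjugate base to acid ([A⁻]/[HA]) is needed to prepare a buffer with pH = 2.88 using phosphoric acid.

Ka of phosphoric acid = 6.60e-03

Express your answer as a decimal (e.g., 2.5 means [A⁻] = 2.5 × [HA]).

pKa = -log(6.60e-03) = 2.1805. pH = pKa + log([A⁻]/[HA]), so log([A⁻]/[HA]) = pH − pKa = 2.88 − 2.1805 = 0.6995. [A⁻]/[HA] = 10^(0.6995) = 5.01

[A⁻]/[HA] = 5.01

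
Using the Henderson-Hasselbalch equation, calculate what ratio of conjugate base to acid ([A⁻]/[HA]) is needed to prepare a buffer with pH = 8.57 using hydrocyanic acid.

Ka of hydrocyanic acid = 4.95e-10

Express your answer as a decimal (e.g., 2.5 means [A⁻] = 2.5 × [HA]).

pKa = -log(4.95e-10) = 9.3054. pH = pKa + log([A⁻]/[HA]), so log([A⁻]/[HA]) = pH − pKa = 8.57 − 9.3054 = -0.7354. [A⁻]/[HA] = 10^(-0.7354) = 0.184

[A⁻]/[HA] = 0.184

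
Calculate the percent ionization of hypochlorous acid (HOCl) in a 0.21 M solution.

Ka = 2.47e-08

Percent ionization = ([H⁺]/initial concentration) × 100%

Using Ka equilibrium: x² + Ka×x - Ka×C = 0. Solving: [H⁺] = 7.2008e-05. Percent = (7.2008e-05/0.21) × 100

Percent ionization = 0.0343%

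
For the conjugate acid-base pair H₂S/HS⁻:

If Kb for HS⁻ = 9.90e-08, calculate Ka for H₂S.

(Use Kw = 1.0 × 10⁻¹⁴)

For a conjugate pair Ka × Kb = Kw, so Ka = Kw/Kb = 1.0 × 10⁻¹⁴ / 9.90e-08 = 1.01e-07.

K_a = 1.01e-07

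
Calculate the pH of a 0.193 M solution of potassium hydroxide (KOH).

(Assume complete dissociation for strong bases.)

[OH⁻] = 0.193 M for strong base. pOH = -log[OH⁻] = 0.71, pH = 14 - pOH

pH = 13.29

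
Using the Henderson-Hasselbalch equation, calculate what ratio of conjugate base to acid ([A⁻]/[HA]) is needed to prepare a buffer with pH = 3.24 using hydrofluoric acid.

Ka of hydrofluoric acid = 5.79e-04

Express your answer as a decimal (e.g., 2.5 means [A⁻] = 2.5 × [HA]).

pKa = -log(5.79e-04) = 3.2373. pH = pKa + log([A⁻]/[HA]), so log([A⁻]/[HA]) = pH − pKa = 3.24 − 3.2373 = 0.0027. [A⁻]/[HA] = 10^(0.0027) = 1.01

[A⁻]/[HA] = 1.01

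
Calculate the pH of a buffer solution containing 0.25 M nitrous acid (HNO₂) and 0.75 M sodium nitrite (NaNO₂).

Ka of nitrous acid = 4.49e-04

pKa = -log(4.49e-04) = 3.35. pH = pKa + log([A⁻]/[HA]) = 3.35 + log(0.75/0.25)

pH = 3.82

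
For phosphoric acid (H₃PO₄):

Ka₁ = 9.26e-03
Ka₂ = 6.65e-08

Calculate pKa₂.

pKa₂ = -log(Ka₂) = -log(6.65e-08) = 7.18.

pK_{a2} = 7.18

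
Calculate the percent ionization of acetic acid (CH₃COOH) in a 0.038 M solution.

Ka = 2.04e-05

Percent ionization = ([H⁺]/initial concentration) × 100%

Using Ka equilibrium: x² + Ka×x - Ka×C = 0. Solving: [H⁺] = 8.7031e-04. Percent = (8.7031e-04/0.038) × 100

Percent ionization = 2.29%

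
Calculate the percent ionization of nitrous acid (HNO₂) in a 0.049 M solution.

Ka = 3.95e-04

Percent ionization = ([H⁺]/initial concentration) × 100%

Using Ka equilibrium: x² + Ka×x - Ka×C = 0. Solving: [H⁺] = 4.2064e-03. Percent = (4.2064e-03/0.049) × 100

Percent ionization = 8.58%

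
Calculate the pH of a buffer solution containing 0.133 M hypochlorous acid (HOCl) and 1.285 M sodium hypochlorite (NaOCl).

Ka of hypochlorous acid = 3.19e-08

pKa = -log(3.19e-08) = 7.50. pH = pKa + log([A⁻]/[HA]) = 7.50 + log(1.285/0.133)

pH = 8.48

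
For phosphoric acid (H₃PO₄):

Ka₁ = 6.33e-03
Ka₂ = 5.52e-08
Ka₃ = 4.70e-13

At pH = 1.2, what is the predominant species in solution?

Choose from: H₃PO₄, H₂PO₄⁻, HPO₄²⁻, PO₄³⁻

pKa₁ = 2.20, pKa₂ = 7.26, pKa₃ = 12.33. For a polyprotic acid the predominant species crosses at each pKa: below pKa_n the protonated form dominates, above it the deprotonated form does. At pH = 1.2, the predominant species is H₃PO₄.

H₃PO₄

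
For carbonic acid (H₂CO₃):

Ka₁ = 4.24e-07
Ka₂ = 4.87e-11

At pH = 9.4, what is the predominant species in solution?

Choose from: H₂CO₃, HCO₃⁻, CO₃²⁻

pKa₁ = 6.37, pKa₂ = 10.31. For a polyprotic acid the predominant species crosses at each pKa: below pKa_n the protonated form dominates, above it the deprotonated form does. At pH = 9.4, the predominant species is HCO₃⁻.

HCO₃⁻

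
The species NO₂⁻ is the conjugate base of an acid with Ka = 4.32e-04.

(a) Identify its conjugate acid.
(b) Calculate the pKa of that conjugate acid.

(a) The conjugate acid is formed by adding one H⁺ to NO₂⁻, giving HNO₂. (b) pKa = -log(Ka) = -log(4.32e-04) = 3.36.

Conjugate acid: HNO₂; pK_a = 3.36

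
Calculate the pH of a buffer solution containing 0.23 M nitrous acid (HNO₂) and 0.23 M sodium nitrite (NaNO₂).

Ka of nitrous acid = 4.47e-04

pKa = -log(4.47e-04) = 3.35. pH = pKa + log([A⁻]/[HA]) = 3.35 + log(0.23/0.23)

pH = 3.35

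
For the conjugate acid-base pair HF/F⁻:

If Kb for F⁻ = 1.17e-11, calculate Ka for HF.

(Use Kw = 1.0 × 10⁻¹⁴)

For a conjugate pair Ka × Kb = Kw, so Ka = Kw/Kb = 1.0 × 10⁻¹⁴ / 1.17e-11 = 8.55e-04.

K_a = 8.55e-04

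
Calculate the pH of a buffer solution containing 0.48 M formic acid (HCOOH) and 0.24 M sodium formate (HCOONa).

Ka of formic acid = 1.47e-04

pKa = -log(1.47e-04) = 3.83. pH = pKa + log([A⁻]/[HA]) = 3.83 + log(0.24/0.48)

pH = 3.53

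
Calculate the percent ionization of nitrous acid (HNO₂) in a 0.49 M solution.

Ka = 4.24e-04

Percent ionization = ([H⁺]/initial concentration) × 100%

Using Ka equilibrium: x² + Ka×x - Ka×C = 0. Solving: [H⁺] = 1.4203e-02. Percent = (1.4203e-02/0.49) × 100

Percent ionization = 2.9%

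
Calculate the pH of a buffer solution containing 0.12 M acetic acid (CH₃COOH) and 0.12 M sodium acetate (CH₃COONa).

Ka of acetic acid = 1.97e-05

pKa = -log(1.97e-05) = 4.71. pH = pKa + log([A⁻]/[HA]) = 4.71 + log(0.12/0.12)

pH = 4.71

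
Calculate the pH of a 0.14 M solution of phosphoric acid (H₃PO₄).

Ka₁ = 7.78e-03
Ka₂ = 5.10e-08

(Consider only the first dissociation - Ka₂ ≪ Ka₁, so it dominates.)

First dissociation dominates. From Ka₁ = [H⁺][HA⁻]/[H₂A], x² + Ka₁·x − Ka₁·C = 0 with C = 0.14 M and Ka₁ = 7.78e-03. Solving: [H⁺] = (−Ka₁ + √(Ka₁² + 4·Ka₁·C)) / 2 = 2.9341e-02 M. pH = -log(2.9341e-02) = 1.53.

pH = 1.53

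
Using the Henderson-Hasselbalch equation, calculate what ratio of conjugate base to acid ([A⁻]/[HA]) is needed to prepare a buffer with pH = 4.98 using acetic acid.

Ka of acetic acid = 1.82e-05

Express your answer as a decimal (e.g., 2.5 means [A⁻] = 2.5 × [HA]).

pKa = -log(1.82e-05) = 4.7399. pH = pKa + log([A⁻]/[HA]), so log([A⁻]/[HA]) = pH − pKa = 4.98 − 4.7399 = 0.2401. [A⁻]/[HA] = 10^(0.2401) = 1.74

[A⁻]/[HA] = 1.74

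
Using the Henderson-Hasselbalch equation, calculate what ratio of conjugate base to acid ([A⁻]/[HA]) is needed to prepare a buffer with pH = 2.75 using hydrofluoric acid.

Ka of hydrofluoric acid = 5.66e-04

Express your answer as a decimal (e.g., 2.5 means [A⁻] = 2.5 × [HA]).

pKa = -log(5.66e-04) = 3.2472. pH = pKa + log([A⁻]/[HA]), so log([A⁻]/[HA]) = pH − pKa = 2.75 − 3.2472 = -0.4972. [A⁻]/[HA] = 10^(-0.4972) = 0.318

[A⁻]/[HA] = 0.318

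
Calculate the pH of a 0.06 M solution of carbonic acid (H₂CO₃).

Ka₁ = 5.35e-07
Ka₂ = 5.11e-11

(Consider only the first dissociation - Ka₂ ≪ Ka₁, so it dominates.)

First dissociation dominates. From Ka₁ = [H⁺][HA⁻]/[H₂A], x² + Ka₁·x − Ka₁·C = 0 with C = 0.06 M and Ka₁ = 5.35e-07. Solving: [H⁺] = (−Ka₁ + √(Ka₁² + 4·Ka₁·C)) / 2 = 1.7890e-04 M. pH = -log(1.7890e-04) = 3.75.

pH = 3.75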